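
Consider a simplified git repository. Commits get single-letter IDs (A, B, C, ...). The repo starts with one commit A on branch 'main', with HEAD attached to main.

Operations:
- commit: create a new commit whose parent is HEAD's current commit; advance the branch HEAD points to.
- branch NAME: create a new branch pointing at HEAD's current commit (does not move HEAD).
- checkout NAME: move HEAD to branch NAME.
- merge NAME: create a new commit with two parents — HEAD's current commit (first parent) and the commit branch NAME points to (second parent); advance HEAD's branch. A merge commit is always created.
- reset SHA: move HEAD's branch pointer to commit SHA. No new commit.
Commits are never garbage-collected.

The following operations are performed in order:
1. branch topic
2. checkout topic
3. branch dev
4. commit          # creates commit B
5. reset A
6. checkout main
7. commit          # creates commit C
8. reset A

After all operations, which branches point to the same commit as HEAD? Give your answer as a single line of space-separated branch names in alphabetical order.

Answer: dev main topic

Derivation:
After op 1 (branch): HEAD=main@A [main=A topic=A]
After op 2 (checkout): HEAD=topic@A [main=A topic=A]
After op 3 (branch): HEAD=topic@A [dev=A main=A topic=A]
After op 4 (commit): HEAD=topic@B [dev=A main=A topic=B]
After op 5 (reset): HEAD=topic@A [dev=A main=A topic=A]
After op 6 (checkout): HEAD=main@A [dev=A main=A topic=A]
After op 7 (commit): HEAD=main@C [dev=A main=C topic=A]
After op 8 (reset): HEAD=main@A [dev=A main=A topic=A]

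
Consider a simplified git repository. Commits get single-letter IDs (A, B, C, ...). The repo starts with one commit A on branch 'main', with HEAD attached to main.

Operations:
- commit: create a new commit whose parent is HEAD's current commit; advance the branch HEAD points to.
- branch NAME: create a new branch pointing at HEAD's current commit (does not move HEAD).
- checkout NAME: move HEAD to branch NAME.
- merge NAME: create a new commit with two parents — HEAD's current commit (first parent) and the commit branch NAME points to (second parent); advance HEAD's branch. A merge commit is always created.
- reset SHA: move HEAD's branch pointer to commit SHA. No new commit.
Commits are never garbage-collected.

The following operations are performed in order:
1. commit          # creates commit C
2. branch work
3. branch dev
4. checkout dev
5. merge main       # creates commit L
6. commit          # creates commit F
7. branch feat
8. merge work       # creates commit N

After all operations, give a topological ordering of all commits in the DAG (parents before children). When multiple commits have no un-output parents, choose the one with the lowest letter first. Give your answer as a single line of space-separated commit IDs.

After op 1 (commit): HEAD=main@C [main=C]
After op 2 (branch): HEAD=main@C [main=C work=C]
After op 3 (branch): HEAD=main@C [dev=C main=C work=C]
After op 4 (checkout): HEAD=dev@C [dev=C main=C work=C]
After op 5 (merge): HEAD=dev@L [dev=L main=C work=C]
After op 6 (commit): HEAD=dev@F [dev=F main=C work=C]
After op 7 (branch): HEAD=dev@F [dev=F feat=F main=C work=C]
After op 8 (merge): HEAD=dev@N [dev=N feat=F main=C work=C]
commit A: parents=[]
commit C: parents=['A']
commit F: parents=['L']
commit L: parents=['C', 'C']
commit N: parents=['F', 'C']

Answer: A C L F N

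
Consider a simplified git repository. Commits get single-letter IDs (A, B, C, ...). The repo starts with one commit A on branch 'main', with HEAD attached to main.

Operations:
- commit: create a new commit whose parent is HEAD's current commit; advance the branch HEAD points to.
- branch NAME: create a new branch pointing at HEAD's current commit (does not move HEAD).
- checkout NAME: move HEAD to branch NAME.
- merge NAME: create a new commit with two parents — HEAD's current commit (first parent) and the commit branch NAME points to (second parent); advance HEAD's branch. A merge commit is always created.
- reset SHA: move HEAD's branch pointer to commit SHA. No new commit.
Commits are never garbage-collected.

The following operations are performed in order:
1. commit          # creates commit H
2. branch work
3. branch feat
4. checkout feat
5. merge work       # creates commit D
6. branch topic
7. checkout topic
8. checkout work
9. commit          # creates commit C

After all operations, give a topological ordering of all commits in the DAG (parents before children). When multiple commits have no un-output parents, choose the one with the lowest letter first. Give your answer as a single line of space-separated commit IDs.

Answer: A H C D

Derivation:
After op 1 (commit): HEAD=main@H [main=H]
After op 2 (branch): HEAD=main@H [main=H work=H]
After op 3 (branch): HEAD=main@H [feat=H main=H work=H]
After op 4 (checkout): HEAD=feat@H [feat=H main=H work=H]
After op 5 (merge): HEAD=feat@D [feat=D main=H work=H]
After op 6 (branch): HEAD=feat@D [feat=D main=H topic=D work=H]
After op 7 (checkout): HEAD=topic@D [feat=D main=H topic=D work=H]
After op 8 (checkout): HEAD=work@H [feat=D main=H topic=D work=H]
After op 9 (commit): HEAD=work@C [feat=D main=H topic=D work=C]
commit A: parents=[]
commit C: parents=['H']
commit D: parents=['H', 'H']
commit H: parents=['A']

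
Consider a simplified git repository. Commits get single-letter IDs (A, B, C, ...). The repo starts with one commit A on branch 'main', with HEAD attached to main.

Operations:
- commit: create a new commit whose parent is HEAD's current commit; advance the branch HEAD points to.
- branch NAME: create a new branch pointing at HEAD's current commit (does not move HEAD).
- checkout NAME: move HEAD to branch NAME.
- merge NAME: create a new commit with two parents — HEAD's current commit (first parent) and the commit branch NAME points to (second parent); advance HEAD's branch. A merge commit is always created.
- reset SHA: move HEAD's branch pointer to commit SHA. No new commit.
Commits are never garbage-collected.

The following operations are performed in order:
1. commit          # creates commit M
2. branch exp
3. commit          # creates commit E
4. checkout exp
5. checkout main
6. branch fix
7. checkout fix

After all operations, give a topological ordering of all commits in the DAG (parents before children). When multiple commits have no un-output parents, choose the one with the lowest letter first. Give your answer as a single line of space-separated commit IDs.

After op 1 (commit): HEAD=main@M [main=M]
After op 2 (branch): HEAD=main@M [exp=M main=M]
After op 3 (commit): HEAD=main@E [exp=M main=E]
After op 4 (checkout): HEAD=exp@M [exp=M main=E]
After op 5 (checkout): HEAD=main@E [exp=M main=E]
After op 6 (branch): HEAD=main@E [exp=M fix=E main=E]
After op 7 (checkout): HEAD=fix@E [exp=M fix=E main=E]
commit A: parents=[]
commit E: parents=['M']
commit M: parents=['A']

Answer: A M E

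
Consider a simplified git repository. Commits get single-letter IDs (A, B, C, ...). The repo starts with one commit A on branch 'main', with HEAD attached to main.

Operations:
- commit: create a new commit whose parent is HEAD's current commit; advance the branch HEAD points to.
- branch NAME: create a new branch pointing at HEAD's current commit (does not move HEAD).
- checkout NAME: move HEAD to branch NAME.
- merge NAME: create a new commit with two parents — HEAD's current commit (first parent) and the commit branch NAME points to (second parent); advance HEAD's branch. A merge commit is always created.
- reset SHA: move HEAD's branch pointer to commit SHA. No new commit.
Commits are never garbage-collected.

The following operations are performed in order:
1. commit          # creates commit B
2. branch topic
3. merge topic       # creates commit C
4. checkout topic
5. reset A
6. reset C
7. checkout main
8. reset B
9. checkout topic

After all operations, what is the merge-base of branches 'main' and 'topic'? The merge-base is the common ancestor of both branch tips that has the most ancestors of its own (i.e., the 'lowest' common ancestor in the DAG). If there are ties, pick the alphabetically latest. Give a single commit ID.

After op 1 (commit): HEAD=main@B [main=B]
After op 2 (branch): HEAD=main@B [main=B topic=B]
After op 3 (merge): HEAD=main@C [main=C topic=B]
After op 4 (checkout): HEAD=topic@B [main=C topic=B]
After op 5 (reset): HEAD=topic@A [main=C topic=A]
After op 6 (reset): HEAD=topic@C [main=C topic=C]
After op 7 (checkout): HEAD=main@C [main=C topic=C]
After op 8 (reset): HEAD=main@B [main=B topic=C]
After op 9 (checkout): HEAD=topic@C [main=B topic=C]
ancestors(main=B): ['A', 'B']
ancestors(topic=C): ['A', 'B', 'C']
common: ['A', 'B']

Answer: B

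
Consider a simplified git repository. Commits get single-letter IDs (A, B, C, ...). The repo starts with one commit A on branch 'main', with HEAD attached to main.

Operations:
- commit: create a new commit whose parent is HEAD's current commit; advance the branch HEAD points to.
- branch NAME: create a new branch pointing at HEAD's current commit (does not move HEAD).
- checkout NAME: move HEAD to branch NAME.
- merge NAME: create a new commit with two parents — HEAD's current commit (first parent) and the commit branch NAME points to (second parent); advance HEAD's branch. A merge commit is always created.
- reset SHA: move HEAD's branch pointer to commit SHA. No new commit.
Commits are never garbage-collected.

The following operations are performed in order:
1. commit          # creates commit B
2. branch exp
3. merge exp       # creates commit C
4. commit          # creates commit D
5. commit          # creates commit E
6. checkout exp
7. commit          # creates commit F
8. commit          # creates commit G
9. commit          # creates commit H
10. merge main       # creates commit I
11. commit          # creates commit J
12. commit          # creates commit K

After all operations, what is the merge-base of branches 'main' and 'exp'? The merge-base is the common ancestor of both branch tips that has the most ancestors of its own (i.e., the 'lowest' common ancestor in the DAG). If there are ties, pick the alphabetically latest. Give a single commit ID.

After op 1 (commit): HEAD=main@B [main=B]
After op 2 (branch): HEAD=main@B [exp=B main=B]
After op 3 (merge): HEAD=main@C [exp=B main=C]
After op 4 (commit): HEAD=main@D [exp=B main=D]
After op 5 (commit): HEAD=main@E [exp=B main=E]
After op 6 (checkout): HEAD=exp@B [exp=B main=E]
After op 7 (commit): HEAD=exp@F [exp=F main=E]
After op 8 (commit): HEAD=exp@G [exp=G main=E]
After op 9 (commit): HEAD=exp@H [exp=H main=E]
After op 10 (merge): HEAD=exp@I [exp=I main=E]
After op 11 (commit): HEAD=exp@J [exp=J main=E]
After op 12 (commit): HEAD=exp@K [exp=K main=E]
ancestors(main=E): ['A', 'B', 'C', 'D', 'E']
ancestors(exp=K): ['A', 'B', 'C', 'D', 'E', 'F', 'G', 'H', 'I', 'J', 'K']
common: ['A', 'B', 'C', 'D', 'E']

Answer: E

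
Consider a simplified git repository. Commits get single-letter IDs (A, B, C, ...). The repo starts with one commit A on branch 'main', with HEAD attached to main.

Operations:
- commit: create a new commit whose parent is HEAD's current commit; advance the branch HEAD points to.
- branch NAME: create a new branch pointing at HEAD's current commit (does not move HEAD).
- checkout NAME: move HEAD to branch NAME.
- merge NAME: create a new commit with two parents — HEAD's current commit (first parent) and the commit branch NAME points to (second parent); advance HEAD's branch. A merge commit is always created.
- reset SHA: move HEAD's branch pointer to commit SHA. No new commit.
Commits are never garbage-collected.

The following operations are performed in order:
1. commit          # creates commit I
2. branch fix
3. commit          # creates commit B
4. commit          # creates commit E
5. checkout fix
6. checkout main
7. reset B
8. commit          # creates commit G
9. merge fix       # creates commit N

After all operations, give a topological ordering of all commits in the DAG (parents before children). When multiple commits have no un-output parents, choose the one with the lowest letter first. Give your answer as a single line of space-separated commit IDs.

Answer: A I B E G N

Derivation:
After op 1 (commit): HEAD=main@I [main=I]
After op 2 (branch): HEAD=main@I [fix=I main=I]
After op 3 (commit): HEAD=main@B [fix=I main=B]
After op 4 (commit): HEAD=main@E [fix=I main=E]
After op 5 (checkout): HEAD=fix@I [fix=I main=E]
After op 6 (checkout): HEAD=main@E [fix=I main=E]
After op 7 (reset): HEAD=main@B [fix=I main=B]
After op 8 (commit): HEAD=main@G [fix=I main=G]
After op 9 (merge): HEAD=main@N [fix=I main=N]
commit A: parents=[]
commit B: parents=['I']
commit E: parents=['B']
commit G: parents=['B']
commit I: parents=['A']
commit N: parents=['G', 'I']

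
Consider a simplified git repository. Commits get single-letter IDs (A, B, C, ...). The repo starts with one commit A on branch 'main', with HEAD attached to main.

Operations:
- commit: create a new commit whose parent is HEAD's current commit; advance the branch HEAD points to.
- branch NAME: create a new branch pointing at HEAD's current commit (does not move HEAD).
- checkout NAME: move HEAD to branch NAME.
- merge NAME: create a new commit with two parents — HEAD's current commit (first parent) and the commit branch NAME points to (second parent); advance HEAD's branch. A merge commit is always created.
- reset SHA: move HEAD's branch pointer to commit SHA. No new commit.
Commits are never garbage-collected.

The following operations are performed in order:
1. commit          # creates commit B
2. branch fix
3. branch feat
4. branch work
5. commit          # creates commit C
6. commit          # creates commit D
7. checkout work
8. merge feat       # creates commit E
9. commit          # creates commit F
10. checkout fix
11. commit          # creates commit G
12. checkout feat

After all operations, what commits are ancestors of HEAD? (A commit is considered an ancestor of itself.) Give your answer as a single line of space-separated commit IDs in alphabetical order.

After op 1 (commit): HEAD=main@B [main=B]
After op 2 (branch): HEAD=main@B [fix=B main=B]
After op 3 (branch): HEAD=main@B [feat=B fix=B main=B]
After op 4 (branch): HEAD=main@B [feat=B fix=B main=B work=B]
After op 5 (commit): HEAD=main@C [feat=B fix=B main=C work=B]
After op 6 (commit): HEAD=main@D [feat=B fix=B main=D work=B]
After op 7 (checkout): HEAD=work@B [feat=B fix=B main=D work=B]
After op 8 (merge): HEAD=work@E [feat=B fix=B main=D work=E]
After op 9 (commit): HEAD=work@F [feat=B fix=B main=D work=F]
After op 10 (checkout): HEAD=fix@B [feat=B fix=B main=D work=F]
After op 11 (commit): HEAD=fix@G [feat=B fix=G main=D work=F]
After op 12 (checkout): HEAD=feat@B [feat=B fix=G main=D work=F]

Answer: A B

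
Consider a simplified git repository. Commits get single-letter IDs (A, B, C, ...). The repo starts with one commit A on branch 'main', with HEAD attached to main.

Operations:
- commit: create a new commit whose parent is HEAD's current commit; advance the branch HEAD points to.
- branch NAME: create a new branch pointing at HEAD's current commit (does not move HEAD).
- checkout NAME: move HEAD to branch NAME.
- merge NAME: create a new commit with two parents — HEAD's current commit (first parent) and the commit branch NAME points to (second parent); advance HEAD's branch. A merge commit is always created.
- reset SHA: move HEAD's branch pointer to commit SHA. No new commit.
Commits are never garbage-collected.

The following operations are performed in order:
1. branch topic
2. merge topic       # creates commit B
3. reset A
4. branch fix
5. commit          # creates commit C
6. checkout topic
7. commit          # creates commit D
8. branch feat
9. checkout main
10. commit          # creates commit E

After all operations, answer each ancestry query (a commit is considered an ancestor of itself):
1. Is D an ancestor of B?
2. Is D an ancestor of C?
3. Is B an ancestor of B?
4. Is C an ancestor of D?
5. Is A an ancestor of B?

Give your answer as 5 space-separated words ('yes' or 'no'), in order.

Answer: no no yes no yes

Derivation:
After op 1 (branch): HEAD=main@A [main=A topic=A]
After op 2 (merge): HEAD=main@B [main=B topic=A]
After op 3 (reset): HEAD=main@A [main=A topic=A]
After op 4 (branch): HEAD=main@A [fix=A main=A topic=A]
After op 5 (commit): HEAD=main@C [fix=A main=C topic=A]
After op 6 (checkout): HEAD=topic@A [fix=A main=C topic=A]
After op 7 (commit): HEAD=topic@D [fix=A main=C topic=D]
After op 8 (branch): HEAD=topic@D [feat=D fix=A main=C topic=D]
After op 9 (checkout): HEAD=main@C [feat=D fix=A main=C topic=D]
After op 10 (commit): HEAD=main@E [feat=D fix=A main=E topic=D]
ancestors(B) = {A,B}; D in? no
ancestors(C) = {A,C}; D in? no
ancestors(B) = {A,B}; B in? yes
ancestors(D) = {A,D}; C in? no
ancestors(B) = {A,B}; A in? yes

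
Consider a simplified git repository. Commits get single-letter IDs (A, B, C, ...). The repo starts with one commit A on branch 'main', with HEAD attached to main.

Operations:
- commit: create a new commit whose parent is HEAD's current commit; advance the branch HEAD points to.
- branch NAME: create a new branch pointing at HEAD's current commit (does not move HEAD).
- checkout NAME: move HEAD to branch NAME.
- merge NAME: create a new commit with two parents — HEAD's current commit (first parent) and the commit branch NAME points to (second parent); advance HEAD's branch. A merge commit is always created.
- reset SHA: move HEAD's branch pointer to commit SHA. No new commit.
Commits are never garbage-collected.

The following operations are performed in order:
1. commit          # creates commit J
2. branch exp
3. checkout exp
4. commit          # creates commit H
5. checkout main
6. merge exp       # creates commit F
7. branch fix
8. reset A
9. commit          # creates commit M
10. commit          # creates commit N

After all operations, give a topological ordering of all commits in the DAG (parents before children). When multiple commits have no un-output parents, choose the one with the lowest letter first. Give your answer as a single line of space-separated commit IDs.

Answer: A J H F M N

Derivation:
After op 1 (commit): HEAD=main@J [main=J]
After op 2 (branch): HEAD=main@J [exp=J main=J]
After op 3 (checkout): HEAD=exp@J [exp=J main=J]
After op 4 (commit): HEAD=exp@H [exp=H main=J]
After op 5 (checkout): HEAD=main@J [exp=H main=J]
After op 6 (merge): HEAD=main@F [exp=H main=F]
After op 7 (branch): HEAD=main@F [exp=H fix=F main=F]
After op 8 (reset): HEAD=main@A [exp=H fix=F main=A]
After op 9 (commit): HEAD=main@M [exp=H fix=F main=M]
After op 10 (commit): HEAD=main@N [exp=H fix=F main=N]
commit A: parents=[]
commit F: parents=['J', 'H']
commit H: parents=['J']
commit J: parents=['A']
commit M: parents=['A']
commit N: parents=['M']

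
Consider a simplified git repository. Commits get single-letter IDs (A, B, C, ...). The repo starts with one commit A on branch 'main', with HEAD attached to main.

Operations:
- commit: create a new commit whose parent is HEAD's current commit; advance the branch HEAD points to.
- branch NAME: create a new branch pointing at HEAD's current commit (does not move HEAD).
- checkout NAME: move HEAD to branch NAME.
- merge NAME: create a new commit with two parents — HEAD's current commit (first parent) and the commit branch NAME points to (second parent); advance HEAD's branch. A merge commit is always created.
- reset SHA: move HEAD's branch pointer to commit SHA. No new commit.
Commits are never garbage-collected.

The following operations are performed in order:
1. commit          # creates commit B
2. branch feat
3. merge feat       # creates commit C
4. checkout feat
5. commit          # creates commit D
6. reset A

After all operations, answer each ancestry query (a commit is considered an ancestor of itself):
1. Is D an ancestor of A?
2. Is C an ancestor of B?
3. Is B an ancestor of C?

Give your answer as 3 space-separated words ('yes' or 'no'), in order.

Answer: no no yes

Derivation:
After op 1 (commit): HEAD=main@B [main=B]
After op 2 (branch): HEAD=main@B [feat=B main=B]
After op 3 (merge): HEAD=main@C [feat=B main=C]
After op 4 (checkout): HEAD=feat@B [feat=B main=C]
After op 5 (commit): HEAD=feat@D [feat=D main=C]
After op 6 (reset): HEAD=feat@A [feat=A main=C]
ancestors(A) = {A}; D in? no
ancestors(B) = {A,B}; C in? no
ancestors(C) = {A,B,C}; B in? yes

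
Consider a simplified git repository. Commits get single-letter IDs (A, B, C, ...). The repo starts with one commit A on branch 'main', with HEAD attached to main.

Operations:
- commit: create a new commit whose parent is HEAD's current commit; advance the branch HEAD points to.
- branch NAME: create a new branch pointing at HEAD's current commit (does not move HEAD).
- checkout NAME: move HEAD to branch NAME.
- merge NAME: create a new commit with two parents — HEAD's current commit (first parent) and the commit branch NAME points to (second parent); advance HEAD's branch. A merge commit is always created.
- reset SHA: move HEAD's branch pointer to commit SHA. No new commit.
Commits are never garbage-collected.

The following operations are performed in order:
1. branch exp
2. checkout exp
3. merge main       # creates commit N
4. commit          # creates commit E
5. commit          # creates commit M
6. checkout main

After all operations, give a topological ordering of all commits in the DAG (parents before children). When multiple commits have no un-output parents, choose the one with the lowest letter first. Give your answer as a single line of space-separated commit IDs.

After op 1 (branch): HEAD=main@A [exp=A main=A]
After op 2 (checkout): HEAD=exp@A [exp=A main=A]
After op 3 (merge): HEAD=exp@N [exp=N main=A]
After op 4 (commit): HEAD=exp@E [exp=E main=A]
After op 5 (commit): HEAD=exp@M [exp=M main=A]
After op 6 (checkout): HEAD=main@A [exp=M main=A]
commit A: parents=[]
commit E: parents=['N']
commit M: parents=['E']
commit N: parents=['A', 'A']

Answer: A N E M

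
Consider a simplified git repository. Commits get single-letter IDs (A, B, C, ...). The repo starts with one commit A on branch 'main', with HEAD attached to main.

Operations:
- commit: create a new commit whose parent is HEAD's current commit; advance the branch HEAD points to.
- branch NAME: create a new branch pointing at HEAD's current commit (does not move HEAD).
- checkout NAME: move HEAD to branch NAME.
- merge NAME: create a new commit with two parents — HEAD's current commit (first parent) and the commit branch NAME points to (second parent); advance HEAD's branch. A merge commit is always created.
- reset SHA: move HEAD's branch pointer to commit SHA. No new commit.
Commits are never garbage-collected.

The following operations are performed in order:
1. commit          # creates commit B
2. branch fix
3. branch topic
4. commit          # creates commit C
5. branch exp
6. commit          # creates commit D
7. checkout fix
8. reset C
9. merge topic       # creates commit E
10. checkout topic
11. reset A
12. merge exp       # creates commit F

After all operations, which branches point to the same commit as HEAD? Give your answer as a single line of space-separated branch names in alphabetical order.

Answer: topic

Derivation:
After op 1 (commit): HEAD=main@B [main=B]
After op 2 (branch): HEAD=main@B [fix=B main=B]
After op 3 (branch): HEAD=main@B [fix=B main=B topic=B]
After op 4 (commit): HEAD=main@C [fix=B main=C topic=B]
After op 5 (branch): HEAD=main@C [exp=C fix=B main=C topic=B]
After op 6 (commit): HEAD=main@D [exp=C fix=B main=D topic=B]
After op 7 (checkout): HEAD=fix@B [exp=C fix=B main=D topic=B]
After op 8 (reset): HEAD=fix@C [exp=C fix=C main=D topic=B]
After op 9 (merge): HEAD=fix@E [exp=C fix=E main=D topic=B]
After op 10 (checkout): HEAD=topic@B [exp=C fix=E main=D topic=B]
After op 11 (reset): HEAD=topic@A [exp=C fix=E main=D topic=A]
After op 12 (merge): HEAD=topic@F [exp=C fix=E main=D topic=F]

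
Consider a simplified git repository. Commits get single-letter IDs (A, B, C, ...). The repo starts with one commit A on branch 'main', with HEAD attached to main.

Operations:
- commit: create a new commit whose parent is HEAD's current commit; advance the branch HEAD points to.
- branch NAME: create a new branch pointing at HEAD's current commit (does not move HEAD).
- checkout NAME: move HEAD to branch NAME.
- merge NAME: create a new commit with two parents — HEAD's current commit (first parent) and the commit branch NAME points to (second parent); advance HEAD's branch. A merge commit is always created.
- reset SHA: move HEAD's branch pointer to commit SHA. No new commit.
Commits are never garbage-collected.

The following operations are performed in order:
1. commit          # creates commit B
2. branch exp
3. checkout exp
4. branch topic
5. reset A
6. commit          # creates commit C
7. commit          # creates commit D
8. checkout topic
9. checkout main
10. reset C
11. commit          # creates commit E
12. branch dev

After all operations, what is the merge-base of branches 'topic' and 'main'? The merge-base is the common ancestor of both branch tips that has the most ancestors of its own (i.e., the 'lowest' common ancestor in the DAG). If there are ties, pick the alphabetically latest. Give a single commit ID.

Answer: A

Derivation:
After op 1 (commit): HEAD=main@B [main=B]
After op 2 (branch): HEAD=main@B [exp=B main=B]
After op 3 (checkout): HEAD=exp@B [exp=B main=B]
After op 4 (branch): HEAD=exp@B [exp=B main=B topic=B]
After op 5 (reset): HEAD=exp@A [exp=A main=B topic=B]
After op 6 (commit): HEAD=exp@C [exp=C main=B topic=B]
After op 7 (commit): HEAD=exp@D [exp=D main=B topic=B]
After op 8 (checkout): HEAD=topic@B [exp=D main=B topic=B]
After op 9 (checkout): HEAD=main@B [exp=D main=B topic=B]
After op 10 (reset): HEAD=main@C [exp=D main=C topic=B]
After op 11 (commit): HEAD=main@E [exp=D main=E topic=B]
After op 12 (branch): HEAD=main@E [dev=E exp=D main=E topic=B]
ancestors(topic=B): ['A', 'B']
ancestors(main=E): ['A', 'C', 'E']
common: ['A']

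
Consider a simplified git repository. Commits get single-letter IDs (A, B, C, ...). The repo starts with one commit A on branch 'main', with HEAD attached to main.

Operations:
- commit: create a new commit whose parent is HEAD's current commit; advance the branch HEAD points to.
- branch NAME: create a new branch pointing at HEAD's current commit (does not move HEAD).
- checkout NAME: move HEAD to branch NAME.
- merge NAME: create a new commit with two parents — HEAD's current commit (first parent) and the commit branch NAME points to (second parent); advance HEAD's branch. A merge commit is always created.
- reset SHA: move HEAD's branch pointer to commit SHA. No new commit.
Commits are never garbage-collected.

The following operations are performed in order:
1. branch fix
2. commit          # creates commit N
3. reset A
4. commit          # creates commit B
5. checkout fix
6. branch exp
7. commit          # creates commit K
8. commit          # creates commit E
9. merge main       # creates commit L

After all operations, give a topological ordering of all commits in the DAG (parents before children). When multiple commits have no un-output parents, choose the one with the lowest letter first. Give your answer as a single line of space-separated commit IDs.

Answer: A B K E L N

Derivation:
After op 1 (branch): HEAD=main@A [fix=A main=A]
After op 2 (commit): HEAD=main@N [fix=A main=N]
After op 3 (reset): HEAD=main@A [fix=A main=A]
After op 4 (commit): HEAD=main@B [fix=A main=B]
After op 5 (checkout): HEAD=fix@A [fix=A main=B]
After op 6 (branch): HEAD=fix@A [exp=A fix=A main=B]
After op 7 (commit): HEAD=fix@K [exp=A fix=K main=B]
After op 8 (commit): HEAD=fix@E [exp=A fix=E main=B]
After op 9 (merge): HEAD=fix@L [exp=A fix=L main=B]
commit A: parents=[]
commit B: parents=['A']
commit E: parents=['K']
commit K: parents=['A']
commit L: parents=['E', 'B']
commit N: parents=['A']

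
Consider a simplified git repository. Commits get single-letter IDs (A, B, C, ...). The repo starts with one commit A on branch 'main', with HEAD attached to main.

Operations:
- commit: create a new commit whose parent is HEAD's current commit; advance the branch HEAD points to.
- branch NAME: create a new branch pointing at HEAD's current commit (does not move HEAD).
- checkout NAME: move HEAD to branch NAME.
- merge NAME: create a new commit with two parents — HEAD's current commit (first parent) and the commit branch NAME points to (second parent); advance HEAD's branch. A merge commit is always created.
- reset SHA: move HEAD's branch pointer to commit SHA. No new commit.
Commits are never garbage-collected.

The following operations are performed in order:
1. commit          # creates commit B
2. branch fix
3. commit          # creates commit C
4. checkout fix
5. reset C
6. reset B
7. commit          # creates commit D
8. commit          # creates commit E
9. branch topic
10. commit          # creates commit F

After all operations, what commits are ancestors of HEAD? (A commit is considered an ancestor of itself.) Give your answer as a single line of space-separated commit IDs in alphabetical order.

After op 1 (commit): HEAD=main@B [main=B]
After op 2 (branch): HEAD=main@B [fix=B main=B]
After op 3 (commit): HEAD=main@C [fix=B main=C]
After op 4 (checkout): HEAD=fix@B [fix=B main=C]
After op 5 (reset): HEAD=fix@C [fix=C main=C]
After op 6 (reset): HEAD=fix@B [fix=B main=C]
After op 7 (commit): HEAD=fix@D [fix=D main=C]
After op 8 (commit): HEAD=fix@E [fix=E main=C]
After op 9 (branch): HEAD=fix@E [fix=E main=C topic=E]
After op 10 (commit): HEAD=fix@F [fix=F main=C topic=E]

Answer: A B D E F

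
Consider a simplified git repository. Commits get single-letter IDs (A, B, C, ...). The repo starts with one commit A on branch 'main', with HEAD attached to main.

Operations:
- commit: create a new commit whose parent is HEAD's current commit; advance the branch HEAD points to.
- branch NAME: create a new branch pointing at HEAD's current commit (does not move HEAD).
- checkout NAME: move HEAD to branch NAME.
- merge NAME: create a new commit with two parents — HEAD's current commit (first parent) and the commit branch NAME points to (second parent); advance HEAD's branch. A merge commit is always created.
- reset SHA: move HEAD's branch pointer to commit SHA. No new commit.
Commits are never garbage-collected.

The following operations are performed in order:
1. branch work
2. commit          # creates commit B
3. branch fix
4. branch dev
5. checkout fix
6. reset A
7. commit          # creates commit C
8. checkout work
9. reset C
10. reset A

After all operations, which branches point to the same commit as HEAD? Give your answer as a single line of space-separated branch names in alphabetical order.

After op 1 (branch): HEAD=main@A [main=A work=A]
After op 2 (commit): HEAD=main@B [main=B work=A]
After op 3 (branch): HEAD=main@B [fix=B main=B work=A]
After op 4 (branch): HEAD=main@B [dev=B fix=B main=B work=A]
After op 5 (checkout): HEAD=fix@B [dev=B fix=B main=B work=A]
After op 6 (reset): HEAD=fix@A [dev=B fix=A main=B work=A]
After op 7 (commit): HEAD=fix@C [dev=B fix=C main=B work=A]
After op 8 (checkout): HEAD=work@A [dev=B fix=C main=B work=A]
After op 9 (reset): HEAD=work@C [dev=B fix=C main=B work=C]
After op 10 (reset): HEAD=work@A [dev=B fix=C main=B work=A]

Answer: work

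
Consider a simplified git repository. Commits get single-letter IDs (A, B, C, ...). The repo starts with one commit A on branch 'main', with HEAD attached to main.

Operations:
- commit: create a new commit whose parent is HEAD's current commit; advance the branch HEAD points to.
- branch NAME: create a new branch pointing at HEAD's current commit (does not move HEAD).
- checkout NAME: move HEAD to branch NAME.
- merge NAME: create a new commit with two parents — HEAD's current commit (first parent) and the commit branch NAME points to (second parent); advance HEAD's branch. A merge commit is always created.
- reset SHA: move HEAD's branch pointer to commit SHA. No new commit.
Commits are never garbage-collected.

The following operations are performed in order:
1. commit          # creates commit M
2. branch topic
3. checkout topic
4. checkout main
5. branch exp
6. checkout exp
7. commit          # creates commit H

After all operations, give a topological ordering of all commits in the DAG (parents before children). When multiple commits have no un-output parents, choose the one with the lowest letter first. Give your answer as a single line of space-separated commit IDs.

After op 1 (commit): HEAD=main@M [main=M]
After op 2 (branch): HEAD=main@M [main=M topic=M]
After op 3 (checkout): HEAD=topic@M [main=M topic=M]
After op 4 (checkout): HEAD=main@M [main=M topic=M]
After op 5 (branch): HEAD=main@M [exp=M main=M topic=M]
After op 6 (checkout): HEAD=exp@M [exp=M main=M topic=M]
After op 7 (commit): HEAD=exp@H [exp=H main=M topic=M]
commit A: parents=[]
commit H: parents=['M']
commit M: parents=['A']

Answer: A M H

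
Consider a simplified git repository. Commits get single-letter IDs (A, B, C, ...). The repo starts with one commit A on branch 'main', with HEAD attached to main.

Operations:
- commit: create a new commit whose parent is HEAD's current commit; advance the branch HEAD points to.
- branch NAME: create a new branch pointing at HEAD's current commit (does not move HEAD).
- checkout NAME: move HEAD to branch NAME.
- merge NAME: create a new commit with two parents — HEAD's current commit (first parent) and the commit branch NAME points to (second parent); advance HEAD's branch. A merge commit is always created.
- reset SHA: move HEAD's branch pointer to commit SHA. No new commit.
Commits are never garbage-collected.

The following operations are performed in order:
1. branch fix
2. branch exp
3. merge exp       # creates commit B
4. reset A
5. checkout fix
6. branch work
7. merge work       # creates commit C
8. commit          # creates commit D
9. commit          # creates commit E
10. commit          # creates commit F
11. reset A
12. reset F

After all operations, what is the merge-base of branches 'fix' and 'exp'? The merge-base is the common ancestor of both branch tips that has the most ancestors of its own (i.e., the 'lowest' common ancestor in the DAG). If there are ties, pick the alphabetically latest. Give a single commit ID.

Answer: A

Derivation:
After op 1 (branch): HEAD=main@A [fix=A main=A]
After op 2 (branch): HEAD=main@A [exp=A fix=A main=A]
After op 3 (merge): HEAD=main@B [exp=A fix=A main=B]
After op 4 (reset): HEAD=main@A [exp=A fix=A main=A]
After op 5 (checkout): HEAD=fix@A [exp=A fix=A main=A]
After op 6 (branch): HEAD=fix@A [exp=A fix=A main=A work=A]
After op 7 (merge): HEAD=fix@C [exp=A fix=C main=A work=A]
After op 8 (commit): HEAD=fix@D [exp=A fix=D main=A work=A]
After op 9 (commit): HEAD=fix@E [exp=A fix=E main=A work=A]
After op 10 (commit): HEAD=fix@F [exp=A fix=F main=A work=A]
After op 11 (reset): HEAD=fix@A [exp=A fix=A main=A work=A]
After op 12 (reset): HEAD=fix@F [exp=A fix=F main=A work=A]
ancestors(fix=F): ['A', 'C', 'D', 'E', 'F']
ancestors(exp=A): ['A']
common: ['A']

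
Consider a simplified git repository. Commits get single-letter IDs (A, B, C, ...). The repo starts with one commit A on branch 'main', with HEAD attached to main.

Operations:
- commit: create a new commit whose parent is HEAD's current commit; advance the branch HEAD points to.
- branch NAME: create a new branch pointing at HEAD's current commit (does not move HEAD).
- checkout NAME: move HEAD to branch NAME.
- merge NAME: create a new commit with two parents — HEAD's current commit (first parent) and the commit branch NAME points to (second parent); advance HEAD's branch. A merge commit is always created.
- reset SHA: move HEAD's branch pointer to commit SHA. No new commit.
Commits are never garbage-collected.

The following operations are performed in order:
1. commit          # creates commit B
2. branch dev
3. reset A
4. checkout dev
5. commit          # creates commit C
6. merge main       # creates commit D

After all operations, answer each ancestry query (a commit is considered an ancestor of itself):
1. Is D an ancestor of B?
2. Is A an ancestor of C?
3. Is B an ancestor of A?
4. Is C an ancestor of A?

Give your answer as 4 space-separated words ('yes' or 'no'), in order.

Answer: no yes no no

Derivation:
After op 1 (commit): HEAD=main@B [main=B]
After op 2 (branch): HEAD=main@B [dev=B main=B]
After op 3 (reset): HEAD=main@A [dev=B main=A]
After op 4 (checkout): HEAD=dev@B [dev=B main=A]
After op 5 (commit): HEAD=dev@C [dev=C main=A]
After op 6 (merge): HEAD=dev@D [dev=D main=A]
ancestors(B) = {A,B}; D in? no
ancestors(C) = {A,B,C}; A in? yes
ancestors(A) = {A}; B in? no
ancestors(A) = {A}; C in? no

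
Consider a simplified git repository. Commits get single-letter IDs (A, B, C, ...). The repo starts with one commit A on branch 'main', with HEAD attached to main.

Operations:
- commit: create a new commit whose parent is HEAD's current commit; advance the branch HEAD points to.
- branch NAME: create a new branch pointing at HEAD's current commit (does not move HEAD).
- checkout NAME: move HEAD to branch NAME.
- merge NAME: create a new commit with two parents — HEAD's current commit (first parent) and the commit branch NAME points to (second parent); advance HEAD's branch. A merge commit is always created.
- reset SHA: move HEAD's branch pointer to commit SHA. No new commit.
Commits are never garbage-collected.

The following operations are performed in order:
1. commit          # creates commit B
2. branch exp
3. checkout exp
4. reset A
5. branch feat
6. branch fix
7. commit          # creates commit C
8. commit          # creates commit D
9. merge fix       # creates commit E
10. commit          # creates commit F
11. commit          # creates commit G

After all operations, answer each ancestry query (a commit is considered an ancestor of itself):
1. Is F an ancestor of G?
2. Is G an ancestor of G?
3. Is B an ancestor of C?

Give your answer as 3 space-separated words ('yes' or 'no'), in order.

After op 1 (commit): HEAD=main@B [main=B]
After op 2 (branch): HEAD=main@B [exp=B main=B]
After op 3 (checkout): HEAD=exp@B [exp=B main=B]
After op 4 (reset): HEAD=exp@A [exp=A main=B]
After op 5 (branch): HEAD=exp@A [exp=A feat=A main=B]
After op 6 (branch): HEAD=exp@A [exp=A feat=A fix=A main=B]
After op 7 (commit): HEAD=exp@C [exp=C feat=A fix=A main=B]
After op 8 (commit): HEAD=exp@D [exp=D feat=A fix=A main=B]
After op 9 (merge): HEAD=exp@E [exp=E feat=A fix=A main=B]
After op 10 (commit): HEAD=exp@F [exp=F feat=A fix=A main=B]
After op 11 (commit): HEAD=exp@G [exp=G feat=A fix=A main=B]
ancestors(G) = {A,C,D,E,F,G}; F in? yes
ancestors(G) = {A,C,D,E,F,G}; G in? yes
ancestors(C) = {A,C}; B in? no

Answer: yes yes no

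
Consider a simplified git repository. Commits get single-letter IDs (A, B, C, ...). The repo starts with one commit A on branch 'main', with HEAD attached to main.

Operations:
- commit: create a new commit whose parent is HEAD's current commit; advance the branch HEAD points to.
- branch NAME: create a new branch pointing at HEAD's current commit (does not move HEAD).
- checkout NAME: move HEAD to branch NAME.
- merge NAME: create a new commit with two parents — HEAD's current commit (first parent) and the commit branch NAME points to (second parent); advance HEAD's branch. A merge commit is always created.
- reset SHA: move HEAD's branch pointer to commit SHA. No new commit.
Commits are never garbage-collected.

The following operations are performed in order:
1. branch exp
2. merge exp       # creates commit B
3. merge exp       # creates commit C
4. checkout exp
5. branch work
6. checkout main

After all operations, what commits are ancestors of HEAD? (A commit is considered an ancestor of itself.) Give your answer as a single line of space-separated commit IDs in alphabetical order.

After op 1 (branch): HEAD=main@A [exp=A main=A]
After op 2 (merge): HEAD=main@B [exp=A main=B]
After op 3 (merge): HEAD=main@C [exp=A main=C]
After op 4 (checkout): HEAD=exp@A [exp=A main=C]
After op 5 (branch): HEAD=exp@A [exp=A main=C work=A]
After op 6 (checkout): HEAD=main@C [exp=A main=C work=A]

Answer: A B C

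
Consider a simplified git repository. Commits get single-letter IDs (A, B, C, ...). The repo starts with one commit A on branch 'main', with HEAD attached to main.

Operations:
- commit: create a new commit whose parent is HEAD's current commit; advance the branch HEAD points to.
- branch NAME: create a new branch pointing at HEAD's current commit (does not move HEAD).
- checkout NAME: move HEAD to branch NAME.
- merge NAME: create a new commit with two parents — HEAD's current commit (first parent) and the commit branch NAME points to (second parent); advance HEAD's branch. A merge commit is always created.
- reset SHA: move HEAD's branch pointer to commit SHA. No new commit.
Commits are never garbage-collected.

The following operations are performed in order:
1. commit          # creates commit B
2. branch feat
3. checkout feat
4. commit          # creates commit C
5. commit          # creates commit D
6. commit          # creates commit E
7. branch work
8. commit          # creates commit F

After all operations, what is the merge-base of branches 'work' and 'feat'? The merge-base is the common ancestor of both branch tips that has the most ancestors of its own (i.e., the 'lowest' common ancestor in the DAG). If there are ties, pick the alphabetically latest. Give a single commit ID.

Answer: E

Derivation:
After op 1 (commit): HEAD=main@B [main=B]
After op 2 (branch): HEAD=main@B [feat=B main=B]
After op 3 (checkout): HEAD=feat@B [feat=B main=B]
After op 4 (commit): HEAD=feat@C [feat=C main=B]
After op 5 (commit): HEAD=feat@D [feat=D main=B]
After op 6 (commit): HEAD=feat@E [feat=E main=B]
After op 7 (branch): HEAD=feat@E [feat=E main=B work=E]
After op 8 (commit): HEAD=feat@F [feat=F main=B work=E]
ancestors(work=E): ['A', 'B', 'C', 'D', 'E']
ancestors(feat=F): ['A', 'B', 'C', 'D', 'E', 'F']
common: ['A', 'B', 'C', 'D', 'E']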